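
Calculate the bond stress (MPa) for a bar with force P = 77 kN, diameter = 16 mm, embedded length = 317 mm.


u = P / (pi * db * ld)
= 77 * 1000 / (pi * 16 * 317)
= 4.832 MPa

4.832


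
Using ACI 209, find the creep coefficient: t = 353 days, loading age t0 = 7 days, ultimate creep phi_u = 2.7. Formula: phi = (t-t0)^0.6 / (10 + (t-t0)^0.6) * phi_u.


dt = 353 - 7 = 346
phi = 346^0.6 / (10 + 346^0.6) * 2.7
= 2.078

2.078


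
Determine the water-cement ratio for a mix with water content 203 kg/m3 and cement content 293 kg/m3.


w/c = water / cement
w/c = 203 / 293 = 0.693

0.693


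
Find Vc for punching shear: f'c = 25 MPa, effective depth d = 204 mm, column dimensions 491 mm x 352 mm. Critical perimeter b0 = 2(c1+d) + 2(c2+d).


b0 = 2*(491 + 204) + 2*(352 + 204) = 2502 mm
Vc = 0.33 * sqrt(25) * 2502 * 204 / 1000
= 842.17 kN

842.17


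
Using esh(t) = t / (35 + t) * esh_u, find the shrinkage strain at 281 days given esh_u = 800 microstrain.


esh(281) = 281 / (35 + 281) * 800
= 281 / 316 * 800
= 711.4 microstrain

711.4


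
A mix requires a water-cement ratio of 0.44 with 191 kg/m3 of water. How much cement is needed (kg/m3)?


Cement = water / (w/c)
= 191 / 0.44
= 434.1 kg/m3

434.1


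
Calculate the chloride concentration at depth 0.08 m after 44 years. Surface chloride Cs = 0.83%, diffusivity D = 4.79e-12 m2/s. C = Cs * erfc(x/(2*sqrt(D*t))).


t_seconds = 44 * 365.25 * 24 * 3600 = 1388534400.0 s
arg = 0.08 / (2 * sqrt(4.79e-12 * 1388534400.0))
= 0.4905
erfc(0.4905) = 0.4879
C = 0.83 * 0.4879 = 0.405%

0.405


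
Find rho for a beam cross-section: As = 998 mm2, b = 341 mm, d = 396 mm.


rho = As / (b * d)
= 998 / (341 * 396)
= 0.0074

0.0074


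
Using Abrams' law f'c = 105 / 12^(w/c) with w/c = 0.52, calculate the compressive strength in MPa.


f'c = 105 / 12^0.52
= 105 / 3.641
= 28.84 MPa

28.84


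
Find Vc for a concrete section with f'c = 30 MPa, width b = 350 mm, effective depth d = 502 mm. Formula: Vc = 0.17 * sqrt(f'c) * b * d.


Vc = 0.17 * sqrt(30) * 350 * 502 / 1000
= 163.6 kN

163.6


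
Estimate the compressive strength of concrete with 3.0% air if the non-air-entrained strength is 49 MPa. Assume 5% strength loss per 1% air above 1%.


Strength loss = (3.0 - 1) * 5 = 10.0%
f'c = 49 * (1 - 10.0/100)
= 44.1 MPa

44.1


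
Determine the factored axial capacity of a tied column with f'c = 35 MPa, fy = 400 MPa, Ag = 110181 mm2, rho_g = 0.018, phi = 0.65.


Ast = rho * Ag = 0.018 * 110181 = 1983.258 mm2
phi*Pn = 0.65 * 0.80 * (0.85 * 35 * (110181 - 1983.258) + 400 * 1983.258) / 1000
= 2086.34 kN

2086.34


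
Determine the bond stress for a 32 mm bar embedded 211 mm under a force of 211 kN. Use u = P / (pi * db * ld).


u = P / (pi * db * ld)
= 211 * 1000 / (pi * 32 * 211)
= 9.947 MPa

9.947


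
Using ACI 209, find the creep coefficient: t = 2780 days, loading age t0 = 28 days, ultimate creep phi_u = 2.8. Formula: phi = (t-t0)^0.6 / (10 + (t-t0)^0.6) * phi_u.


dt = 2780 - 28 = 2752
phi = 2752^0.6 / (10 + 2752^0.6) * 2.8
= 2.577

2.577


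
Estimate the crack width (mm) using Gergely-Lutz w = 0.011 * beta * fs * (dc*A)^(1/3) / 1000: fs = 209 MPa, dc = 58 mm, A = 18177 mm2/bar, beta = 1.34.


w = 0.011 * beta * fs * (dc * A)^(1/3) / 1000
= 0.011 * 1.34 * 209 * (58 * 18177)^(1/3) / 1000
= 0.314 mm

0.314


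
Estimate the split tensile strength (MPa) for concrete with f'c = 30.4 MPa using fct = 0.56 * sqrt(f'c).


fct = 0.56 * sqrt(30.4)
= 0.56 * 5.514
= 3.088 MPa

3.088


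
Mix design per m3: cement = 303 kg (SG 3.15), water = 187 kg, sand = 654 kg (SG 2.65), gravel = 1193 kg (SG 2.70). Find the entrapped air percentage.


Vol cement = 303 / (3.15 * 1000) = 0.09619 m3
Vol water = 187 / 1000 = 0.187 m3
Vol sand = 654 / (2.65 * 1000) = 0.246792 m3
Vol gravel = 1193 / (2.70 * 1000) = 0.441852 m3
Total solid + water volume = 0.971835 m3
Air = (1 - 0.971835) * 100 = 2.82%

2.82


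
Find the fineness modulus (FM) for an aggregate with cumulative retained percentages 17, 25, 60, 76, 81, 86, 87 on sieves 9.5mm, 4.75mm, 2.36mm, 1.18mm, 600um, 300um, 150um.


FM = sum(cumulative % retained) / 100
= 432 / 100
= 4.32

4.32


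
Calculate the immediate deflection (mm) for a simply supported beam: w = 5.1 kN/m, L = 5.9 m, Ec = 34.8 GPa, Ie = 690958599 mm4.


Convert: L = 5.9 m = 5900 mm, Ec = 34.8 GPa = 34800 MPa
delta = 5 * 5.1 * 5900^4 / (384 * 34800 * 690958599)
= 3.35 mm

3.35


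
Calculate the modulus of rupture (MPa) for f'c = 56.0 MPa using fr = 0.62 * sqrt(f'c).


fr = 0.62 * sqrt(56.0)
= 4.64 MPa

4.64


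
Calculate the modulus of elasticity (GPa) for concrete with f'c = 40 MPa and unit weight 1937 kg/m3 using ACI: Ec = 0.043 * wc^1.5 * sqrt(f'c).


Ec = 0.043 * 1937^1.5 * sqrt(40) / 1000
= 23.18 GPa

23.18


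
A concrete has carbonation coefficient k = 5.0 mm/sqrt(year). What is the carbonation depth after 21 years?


depth = k * sqrt(t)
= 5.0 * sqrt(21)
= 22.91 mm

22.91


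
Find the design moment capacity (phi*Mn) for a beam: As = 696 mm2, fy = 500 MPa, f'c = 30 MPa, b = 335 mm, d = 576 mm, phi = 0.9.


a = As * fy / (0.85 * f'c * b)
= 696 * 500 / (0.85 * 30 * 335)
= 40.7375 mm
Mn = As * fy * (d - a/2) / 10^6
= 193.3597 kN-m
phi*Mn = 0.9 * 193.3597 = 174.02 kN-m

174.02


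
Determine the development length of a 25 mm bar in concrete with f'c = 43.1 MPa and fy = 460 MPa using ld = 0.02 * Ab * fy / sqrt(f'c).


Ab = pi * 25^2 / 4 = 490.874 mm2
ld = 0.02 * 490.874 * 460 / sqrt(43.1)
= 687.9 mm

687.9


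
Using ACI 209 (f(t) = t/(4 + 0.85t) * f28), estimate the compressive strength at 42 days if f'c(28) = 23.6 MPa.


f(42) = 42 / (4 + 0.85 * 42) * 23.6
= 42 / 39.7 * 23.6
= 24.97 MPa

24.97


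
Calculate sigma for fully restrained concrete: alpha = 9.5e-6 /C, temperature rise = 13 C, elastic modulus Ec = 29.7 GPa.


sigma = alpha * dT * Ec
= 9.5e-6 * 13 * 29.7 * 1000
= 3.668 MPa

3.668


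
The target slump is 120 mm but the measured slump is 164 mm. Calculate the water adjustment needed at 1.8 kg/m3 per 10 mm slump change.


Difference = 120 - 164 = -44 mm
Water adjustment = -44 * 1.8 / 10 = -7.9 kg/m3

-7.9


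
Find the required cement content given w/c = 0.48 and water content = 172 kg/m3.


Cement = water / (w/c)
= 172 / 0.48
= 358.3 kg/m3

358.3


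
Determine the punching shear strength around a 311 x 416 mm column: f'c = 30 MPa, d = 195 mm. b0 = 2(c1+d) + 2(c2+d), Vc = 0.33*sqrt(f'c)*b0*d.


b0 = 2*(311 + 195) + 2*(416 + 195) = 2234 mm
Vc = 0.33 * sqrt(30) * 2234 * 195 / 1000
= 787.39 kN

787.39


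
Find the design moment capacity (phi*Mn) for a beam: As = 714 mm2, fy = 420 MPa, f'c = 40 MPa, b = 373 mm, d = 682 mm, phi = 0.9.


a = As * fy / (0.85 * f'c * b)
= 714 * 420 / (0.85 * 40 * 373)
= 23.6461 mm
Mn = As * fy * (d - a/2) / 10^6
= 200.9727 kN-m
phi*Mn = 0.9 * 200.9727 = 180.88 kN-m

180.88


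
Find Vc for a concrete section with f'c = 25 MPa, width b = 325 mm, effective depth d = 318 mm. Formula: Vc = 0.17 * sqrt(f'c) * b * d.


Vc = 0.17 * sqrt(25) * 325 * 318 / 1000
= 87.85 kN

87.85


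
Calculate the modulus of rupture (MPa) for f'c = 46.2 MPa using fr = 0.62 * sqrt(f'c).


fr = 0.62 * sqrt(46.2)
= 4.214 MPa

4.214


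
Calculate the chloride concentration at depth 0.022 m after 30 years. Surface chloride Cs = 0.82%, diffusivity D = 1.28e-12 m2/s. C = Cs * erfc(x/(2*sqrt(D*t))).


t_seconds = 30 * 365.25 * 24 * 3600 = 946728000.0 s
arg = 0.022 / (2 * sqrt(1.28e-12 * 946728000.0))
= 0.316
erfc(0.316) = 0.655
C = 0.82 * 0.655 = 0.5371%

0.5371


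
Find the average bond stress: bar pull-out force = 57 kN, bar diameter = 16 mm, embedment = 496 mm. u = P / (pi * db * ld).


u = P / (pi * db * ld)
= 57 * 1000 / (pi * 16 * 496)
= 2.286 MPa

2.286


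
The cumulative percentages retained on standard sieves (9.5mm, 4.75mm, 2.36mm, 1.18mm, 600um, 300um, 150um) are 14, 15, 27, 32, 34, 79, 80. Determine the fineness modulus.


FM = sum(cumulative % retained) / 100
= 281 / 100
= 2.81

2.81


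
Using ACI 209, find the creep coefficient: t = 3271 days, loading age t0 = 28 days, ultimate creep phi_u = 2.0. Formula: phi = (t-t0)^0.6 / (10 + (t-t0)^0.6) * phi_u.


dt = 3271 - 28 = 3243
phi = 3243^0.6 / (10 + 3243^0.6) * 2.0
= 1.855

1.855


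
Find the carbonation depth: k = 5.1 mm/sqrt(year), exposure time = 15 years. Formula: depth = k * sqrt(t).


depth = k * sqrt(t)
= 5.1 * sqrt(15)
= 19.75 mm

19.75


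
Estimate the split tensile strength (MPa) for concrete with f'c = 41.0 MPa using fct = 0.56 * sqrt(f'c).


fct = 0.56 * sqrt(41.0)
= 0.56 * 6.403
= 3.586 MPa

3.586


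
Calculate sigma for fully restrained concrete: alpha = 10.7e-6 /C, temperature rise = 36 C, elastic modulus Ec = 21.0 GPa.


sigma = alpha * dT * Ec
= 10.7e-6 * 36 * 21.0 * 1000
= 8.089 MPa

8.089


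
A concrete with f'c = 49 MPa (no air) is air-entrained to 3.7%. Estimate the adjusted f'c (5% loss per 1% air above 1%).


Strength loss = (3.7 - 1) * 5 = 13.5%
f'c = 49 * (1 - 13.5/100)
= 42.38 MPa

42.38


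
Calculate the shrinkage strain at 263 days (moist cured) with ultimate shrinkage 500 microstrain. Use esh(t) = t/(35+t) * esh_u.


esh(263) = 263 / (35 + 263) * 500
= 263 / 298 * 500
= 441.3 microstrain

441.3


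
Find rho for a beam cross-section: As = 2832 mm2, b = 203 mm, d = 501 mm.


rho = As / (b * d)
= 2832 / (203 * 501)
= 0.0278

0.0278


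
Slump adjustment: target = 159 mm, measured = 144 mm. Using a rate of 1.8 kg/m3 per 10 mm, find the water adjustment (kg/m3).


Difference = 159 - 144 = 15 mm
Water adjustment = 15 * 1.8 / 10 = 2.7 kg/m3

2.7


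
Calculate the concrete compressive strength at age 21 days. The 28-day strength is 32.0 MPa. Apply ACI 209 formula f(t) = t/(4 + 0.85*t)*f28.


f(21) = 21 / (4 + 0.85 * 21) * 32.0
= 21 / 21.85 * 32.0
= 30.76 MPa

30.76


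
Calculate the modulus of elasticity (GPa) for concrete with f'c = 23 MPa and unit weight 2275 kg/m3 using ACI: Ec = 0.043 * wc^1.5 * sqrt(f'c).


Ec = 0.043 * 2275^1.5 * sqrt(23) / 1000
= 22.38 GPa

22.38


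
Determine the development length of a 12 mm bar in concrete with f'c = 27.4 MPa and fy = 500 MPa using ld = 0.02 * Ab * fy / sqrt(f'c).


Ab = pi * 12^2 / 4 = 113.097 mm2
ld = 0.02 * 113.097 * 500 / sqrt(27.4)
= 216.1 mm

216.1


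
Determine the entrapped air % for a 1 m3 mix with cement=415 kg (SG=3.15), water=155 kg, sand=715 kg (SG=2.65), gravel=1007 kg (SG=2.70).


Vol cement = 415 / (3.15 * 1000) = 0.131746 m3
Vol water = 155 / 1000 = 0.155 m3
Vol sand = 715 / (2.65 * 1000) = 0.269811 m3
Vol gravel = 1007 / (2.70 * 1000) = 0.372963 m3
Total solid + water volume = 0.92952 m3
Air = (1 - 0.92952) * 100 = 7.05%

7.05


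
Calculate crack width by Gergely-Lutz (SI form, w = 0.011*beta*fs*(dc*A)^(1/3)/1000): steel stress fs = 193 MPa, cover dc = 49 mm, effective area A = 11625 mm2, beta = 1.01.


w = 0.011 * beta * fs * (dc * A)^(1/3) / 1000
= 0.011 * 1.01 * 193 * (49 * 11625)^(1/3) / 1000
= 0.178 mm

0.178


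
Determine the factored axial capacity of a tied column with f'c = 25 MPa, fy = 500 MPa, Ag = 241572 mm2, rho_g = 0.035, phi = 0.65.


Ast = rho * Ag = 0.035 * 241572 = 8455.02 mm2
phi*Pn = 0.65 * 0.80 * (0.85 * 25 * (241572 - 8455.02) + 500 * 8455.02) / 1000
= 4774.25 kN

4774.25


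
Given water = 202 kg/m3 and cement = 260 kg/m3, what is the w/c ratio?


w/c = water / cement
w/c = 202 / 260 = 0.777

0.777


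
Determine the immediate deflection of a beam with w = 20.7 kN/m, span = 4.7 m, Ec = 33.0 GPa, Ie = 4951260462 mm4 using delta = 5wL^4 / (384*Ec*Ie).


Convert: L = 4.7 m = 4700 mm, Ec = 33.0 GPa = 33000 MPa
delta = 5 * 20.7 * 4700^4 / (384 * 33000 * 4951260462)
= 0.8 mm

0.8


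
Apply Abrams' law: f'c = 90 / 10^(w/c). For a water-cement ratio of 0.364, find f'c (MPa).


f'c = 90 / 10^0.364
= 90 / 2.312
= 38.93 MPa

38.93


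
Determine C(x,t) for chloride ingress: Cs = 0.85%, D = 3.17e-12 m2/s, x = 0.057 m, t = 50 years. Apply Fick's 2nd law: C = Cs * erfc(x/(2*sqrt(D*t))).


t_seconds = 50 * 365.25 * 24 * 3600 = 1577880000.0 s
arg = 0.057 / (2 * sqrt(3.17e-12 * 1577880000.0))
= 0.403
erfc(0.403) = 0.5688
C = 0.85 * 0.5688 = 0.4834%

0.4834


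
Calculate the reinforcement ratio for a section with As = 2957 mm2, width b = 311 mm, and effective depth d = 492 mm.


rho = As / (b * d)
= 2957 / (311 * 492)
= 0.0193

0.0193


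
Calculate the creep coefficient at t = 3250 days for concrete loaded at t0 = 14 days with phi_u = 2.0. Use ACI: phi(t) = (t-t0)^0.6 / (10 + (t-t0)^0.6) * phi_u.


dt = 3250 - 14 = 3236
phi = 3236^0.6 / (10 + 3236^0.6) * 2.0
= 1.855

1.855


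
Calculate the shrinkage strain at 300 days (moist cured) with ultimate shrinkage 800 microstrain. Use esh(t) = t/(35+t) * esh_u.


esh(300) = 300 / (35 + 300) * 800
= 300 / 335 * 800
= 716.4 microstrain

716.4


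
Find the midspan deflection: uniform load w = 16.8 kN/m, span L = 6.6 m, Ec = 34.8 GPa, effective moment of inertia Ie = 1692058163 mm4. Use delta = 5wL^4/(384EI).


Convert: L = 6.6 m = 6600 mm, Ec = 34.8 GPa = 34800 MPa
delta = 5 * 16.8 * 6600^4 / (384 * 34800 * 1692058163)
= 7.05 mm

7.05


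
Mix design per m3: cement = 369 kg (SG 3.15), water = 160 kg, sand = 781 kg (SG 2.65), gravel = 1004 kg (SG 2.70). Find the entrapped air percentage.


Vol cement = 369 / (3.15 * 1000) = 0.117143 m3
Vol water = 160 / 1000 = 0.16 m3
Vol sand = 781 / (2.65 * 1000) = 0.294717 m3
Vol gravel = 1004 / (2.70 * 1000) = 0.371852 m3
Total solid + water volume = 0.943712 m3
Air = (1 - 0.943712) * 100 = 5.63%

5.63


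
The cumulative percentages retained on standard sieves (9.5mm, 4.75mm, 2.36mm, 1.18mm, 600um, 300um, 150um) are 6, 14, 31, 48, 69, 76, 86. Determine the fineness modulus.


FM = sum(cumulative % retained) / 100
= 330 / 100
= 3.3

3.3


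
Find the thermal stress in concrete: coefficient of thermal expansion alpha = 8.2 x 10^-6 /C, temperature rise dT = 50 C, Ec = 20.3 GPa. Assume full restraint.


sigma = alpha * dT * Ec
= 8.2e-6 * 50 * 20.3 * 1000
= 8.323 MPa

8.323


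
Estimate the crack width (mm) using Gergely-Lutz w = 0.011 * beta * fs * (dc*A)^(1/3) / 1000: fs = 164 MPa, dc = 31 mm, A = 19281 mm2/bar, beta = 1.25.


w = 0.011 * beta * fs * (dc * A)^(1/3) / 1000
= 0.011 * 1.25 * 164 * (31 * 19281)^(1/3) / 1000
= 0.19 mm

0.19


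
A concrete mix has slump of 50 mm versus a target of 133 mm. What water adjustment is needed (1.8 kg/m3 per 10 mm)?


Difference = 133 - 50 = 83 mm
Water adjustment = 83 * 1.8 / 10 = 14.9 kg/m3

14.9


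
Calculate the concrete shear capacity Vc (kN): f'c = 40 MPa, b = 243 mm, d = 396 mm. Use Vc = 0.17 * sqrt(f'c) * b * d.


Vc = 0.17 * sqrt(40) * 243 * 396 / 1000
= 103.46 kN

103.46


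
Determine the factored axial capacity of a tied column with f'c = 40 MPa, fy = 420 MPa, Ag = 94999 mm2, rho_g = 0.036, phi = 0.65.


Ast = rho * Ag = 0.036 * 94999 = 3419.964 mm2
phi*Pn = 0.65 * 0.80 * (0.85 * 40 * (94999 - 3419.964) + 420 * 3419.964) / 1000
= 2366.04 kN

2366.04


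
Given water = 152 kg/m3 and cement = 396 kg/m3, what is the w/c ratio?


w/c = water / cement
w/c = 152 / 396 = 0.384

0.384


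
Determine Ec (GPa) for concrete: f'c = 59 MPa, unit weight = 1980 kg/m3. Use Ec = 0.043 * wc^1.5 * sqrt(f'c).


Ec = 0.043 * 1980^1.5 * sqrt(59) / 1000
= 29.1 GPa

29.1


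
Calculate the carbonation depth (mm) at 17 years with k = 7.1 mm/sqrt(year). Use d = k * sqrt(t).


depth = k * sqrt(t)
= 7.1 * sqrt(17)
= 29.27 mm

29.27


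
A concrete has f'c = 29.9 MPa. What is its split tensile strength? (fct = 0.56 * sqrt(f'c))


fct = 0.56 * sqrt(29.9)
= 0.56 * 5.468
= 3.062 MPa

3.062


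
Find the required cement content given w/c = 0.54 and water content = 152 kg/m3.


Cement = water / (w/c)
= 152 / 0.54
= 281.5 kg/m3

281.5


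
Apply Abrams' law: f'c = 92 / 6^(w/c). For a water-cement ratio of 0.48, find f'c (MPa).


f'c = 92 / 6^0.48
= 92 / 2.363
= 38.93 MPa

38.93


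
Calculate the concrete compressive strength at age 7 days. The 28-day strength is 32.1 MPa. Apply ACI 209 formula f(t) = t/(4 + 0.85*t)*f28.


f(7) = 7 / (4 + 0.85 * 7) * 32.1
= 7 / 9.95 * 32.1
= 22.58 MPa

22.58


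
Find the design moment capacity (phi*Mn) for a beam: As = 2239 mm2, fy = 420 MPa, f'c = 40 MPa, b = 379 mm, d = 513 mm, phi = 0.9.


a = As * fy / (0.85 * f'c * b)
= 2239 * 420 / (0.85 * 40 * 379)
= 72.9769 mm
Mn = As * fy * (d - a/2) / 10^6
= 448.1019 kN-m
phi*Mn = 0.9 * 448.1019 = 403.29 kN-m

403.29


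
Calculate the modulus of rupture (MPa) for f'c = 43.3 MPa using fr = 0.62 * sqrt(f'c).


fr = 0.62 * sqrt(43.3)
= 4.08 MPa

4.08


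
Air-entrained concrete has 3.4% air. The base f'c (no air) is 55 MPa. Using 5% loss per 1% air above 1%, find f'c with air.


Strength loss = (3.4 - 1) * 5 = 12.0%
f'c = 55 * (1 - 12.0/100)
= 48.4 MPa

48.4


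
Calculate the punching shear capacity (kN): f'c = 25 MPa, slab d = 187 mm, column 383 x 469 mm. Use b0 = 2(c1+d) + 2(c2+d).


b0 = 2*(383 + 187) + 2*(469 + 187) = 2452 mm
Vc = 0.33 * sqrt(25) * 2452 * 187 / 1000
= 756.56 kN

756.56


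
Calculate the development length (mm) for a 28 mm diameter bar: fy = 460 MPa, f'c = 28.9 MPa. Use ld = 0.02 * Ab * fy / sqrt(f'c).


Ab = pi * 28^2 / 4 = 615.752 mm2
ld = 0.02 * 615.752 * 460 / sqrt(28.9)
= 1053.8 mm

1053.8


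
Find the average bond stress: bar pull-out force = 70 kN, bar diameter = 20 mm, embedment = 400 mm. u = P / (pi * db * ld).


u = P / (pi * db * ld)
= 70 * 1000 / (pi * 20 * 400)
= 2.785 MPa

2.785


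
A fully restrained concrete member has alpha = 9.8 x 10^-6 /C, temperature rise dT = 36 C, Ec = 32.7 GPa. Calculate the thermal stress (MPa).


sigma = alpha * dT * Ec
= 9.8e-6 * 36 * 32.7 * 1000
= 11.537 MPa

11.537


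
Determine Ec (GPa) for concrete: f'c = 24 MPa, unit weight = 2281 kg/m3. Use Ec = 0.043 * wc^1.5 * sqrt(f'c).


Ec = 0.043 * 2281^1.5 * sqrt(24) / 1000
= 22.95 GPa

22.95


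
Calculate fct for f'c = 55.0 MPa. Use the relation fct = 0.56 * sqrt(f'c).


fct = 0.56 * sqrt(55.0)
= 0.56 * 7.416
= 4.153 MPa

4.153


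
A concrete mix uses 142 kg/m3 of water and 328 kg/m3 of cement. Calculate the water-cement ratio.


w/c = water / cement
w/c = 142 / 328 = 0.433

0.433


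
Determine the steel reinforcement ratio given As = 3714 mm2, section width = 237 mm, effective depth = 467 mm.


rho = As / (b * d)
= 3714 / (237 * 467)
= 0.0336

0.0336


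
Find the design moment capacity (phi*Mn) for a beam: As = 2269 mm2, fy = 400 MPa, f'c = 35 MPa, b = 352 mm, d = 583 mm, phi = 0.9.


a = As * fy / (0.85 * f'c * b)
= 2269 * 400 / (0.85 * 35 * 352)
= 86.6692 mm
Mn = As * fy * (d - a/2) / 10^6
= 489.8003 kN-m
phi*Mn = 0.9 * 489.8003 = 440.82 kN-m

440.82


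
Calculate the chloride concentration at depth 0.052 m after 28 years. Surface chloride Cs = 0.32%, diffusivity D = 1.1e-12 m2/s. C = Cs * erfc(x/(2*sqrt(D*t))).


t_seconds = 28 * 365.25 * 24 * 3600 = 883612800.0 s
arg = 0.052 / (2 * sqrt(1.1e-12 * 883612800.0))
= 0.834
erfc(0.834) = 0.2382
C = 0.32 * 0.2382 = 0.0762%

0.0762


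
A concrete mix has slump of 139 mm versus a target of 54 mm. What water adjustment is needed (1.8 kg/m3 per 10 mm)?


Difference = 54 - 139 = -85 mm
Water adjustment = -85 * 1.8 / 10 = -15.3 kg/m3

-15.3


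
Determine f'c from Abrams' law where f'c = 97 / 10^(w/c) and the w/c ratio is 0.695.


f'c = 97 / 10^0.695
= 97 / 4.955
= 19.58 MPa

19.58


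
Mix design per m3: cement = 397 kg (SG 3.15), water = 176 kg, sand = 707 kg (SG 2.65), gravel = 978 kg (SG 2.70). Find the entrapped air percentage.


Vol cement = 397 / (3.15 * 1000) = 0.126032 m3
Vol water = 176 / 1000 = 0.176 m3
Vol sand = 707 / (2.65 * 1000) = 0.266792 m3
Vol gravel = 978 / (2.70 * 1000) = 0.362222 m3
Total solid + water volume = 0.931046 m3
Air = (1 - 0.931046) * 100 = 6.9%

6.9


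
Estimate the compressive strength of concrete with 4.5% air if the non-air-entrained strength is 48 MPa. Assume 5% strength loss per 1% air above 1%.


Strength loss = (4.5 - 1) * 5 = 17.5%
f'c = 48 * (1 - 17.5/100)
= 39.6 MPa

39.6


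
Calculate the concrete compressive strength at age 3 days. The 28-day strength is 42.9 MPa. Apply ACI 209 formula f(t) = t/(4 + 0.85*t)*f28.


f(3) = 3 / (4 + 0.85 * 3) * 42.9
= 3 / 6.55 * 42.9
= 19.65 MPa

19.65


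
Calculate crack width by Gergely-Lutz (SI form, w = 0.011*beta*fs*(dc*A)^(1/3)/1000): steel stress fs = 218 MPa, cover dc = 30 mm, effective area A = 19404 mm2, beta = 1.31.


w = 0.011 * beta * fs * (dc * A)^(1/3) / 1000
= 0.011 * 1.31 * 218 * (30 * 19404)^(1/3) / 1000
= 0.262 mm

0.262


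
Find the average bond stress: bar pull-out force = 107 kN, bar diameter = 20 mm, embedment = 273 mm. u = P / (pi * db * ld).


u = P / (pi * db * ld)
= 107 * 1000 / (pi * 20 * 273)
= 6.238 MPa

6.238


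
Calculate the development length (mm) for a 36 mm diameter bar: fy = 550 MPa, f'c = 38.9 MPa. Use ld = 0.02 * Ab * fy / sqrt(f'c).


Ab = pi * 36^2 / 4 = 1017.876 mm2
ld = 0.02 * 1017.876 * 550 / sqrt(38.9)
= 1795.2 mm

1795.2


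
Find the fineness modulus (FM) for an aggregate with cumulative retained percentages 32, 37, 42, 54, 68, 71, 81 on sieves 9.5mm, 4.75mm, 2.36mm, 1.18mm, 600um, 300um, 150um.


FM = sum(cumulative % retained) / 100
= 385 / 100
= 3.85

3.85


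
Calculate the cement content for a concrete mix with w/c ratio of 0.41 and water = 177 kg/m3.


Cement = water / (w/c)
= 177 / 0.41
= 431.7 kg/m3

431.7


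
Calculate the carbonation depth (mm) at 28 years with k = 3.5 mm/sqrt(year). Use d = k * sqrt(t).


depth = k * sqrt(t)
= 3.5 * sqrt(28)
= 18.52 mm

18.52


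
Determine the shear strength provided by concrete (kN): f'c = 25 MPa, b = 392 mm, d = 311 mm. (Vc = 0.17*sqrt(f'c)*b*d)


Vc = 0.17 * sqrt(25) * 392 * 311 / 1000
= 103.63 kN

103.63


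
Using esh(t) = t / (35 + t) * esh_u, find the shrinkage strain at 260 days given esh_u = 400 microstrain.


esh(260) = 260 / (35 + 260) * 400
= 260 / 295 * 400
= 352.5 microstrain

352.5


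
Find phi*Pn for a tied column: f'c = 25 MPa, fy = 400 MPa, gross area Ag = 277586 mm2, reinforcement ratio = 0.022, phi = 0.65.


Ast = rho * Ag = 0.022 * 277586 = 6106.892 mm2
phi*Pn = 0.65 * 0.80 * (0.85 * 25 * (277586 - 6106.892) + 400 * 6106.892) / 1000
= 4270.08 kN

4270.08


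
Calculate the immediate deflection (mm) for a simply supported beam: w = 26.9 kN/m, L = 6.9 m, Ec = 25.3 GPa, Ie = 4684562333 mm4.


Convert: L = 6.9 m = 6900 mm, Ec = 25.3 GPa = 25300 MPa
delta = 5 * 26.9 * 6900^4 / (384 * 25300 * 4684562333)
= 6.7 mm

6.7


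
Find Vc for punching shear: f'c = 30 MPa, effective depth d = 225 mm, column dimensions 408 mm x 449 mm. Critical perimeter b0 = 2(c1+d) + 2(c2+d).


b0 = 2*(408 + 225) + 2*(449 + 225) = 2614 mm
Vc = 0.33 * sqrt(30) * 2614 * 225 / 1000
= 1063.07 kN

1063.07


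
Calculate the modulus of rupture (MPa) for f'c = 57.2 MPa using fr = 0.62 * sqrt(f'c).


fr = 0.62 * sqrt(57.2)
= 4.689 MPa

4.689


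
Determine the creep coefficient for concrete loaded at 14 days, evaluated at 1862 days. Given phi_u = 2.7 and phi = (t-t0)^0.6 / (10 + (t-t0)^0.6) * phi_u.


dt = 1862 - 14 = 1848
phi = 1848^0.6 / (10 + 1848^0.6) * 2.7
= 2.433

2.433


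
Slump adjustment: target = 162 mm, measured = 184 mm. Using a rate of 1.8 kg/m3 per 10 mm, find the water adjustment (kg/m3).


Difference = 162 - 184 = -22 mm
Water adjustment = -22 * 1.8 / 10 = -4.0 kg/m3

-4.0


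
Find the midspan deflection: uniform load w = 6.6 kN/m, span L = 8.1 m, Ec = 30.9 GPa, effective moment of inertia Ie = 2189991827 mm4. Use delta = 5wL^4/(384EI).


Convert: L = 8.1 m = 8100 mm, Ec = 30.9 GPa = 30900 MPa
delta = 5 * 6.6 * 8100^4 / (384 * 30900 * 2189991827)
= 5.47 mm

5.47


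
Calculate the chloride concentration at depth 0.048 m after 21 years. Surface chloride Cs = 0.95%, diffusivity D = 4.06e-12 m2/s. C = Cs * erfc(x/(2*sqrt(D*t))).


t_seconds = 21 * 365.25 * 24 * 3600 = 662709600.0 s
arg = 0.048 / (2 * sqrt(4.06e-12 * 662709600.0))
= 0.4627
erfc(0.4627) = 0.5129
C = 0.95 * 0.5129 = 0.4872%

0.4872


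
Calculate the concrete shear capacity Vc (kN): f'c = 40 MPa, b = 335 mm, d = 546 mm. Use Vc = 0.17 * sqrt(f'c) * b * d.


Vc = 0.17 * sqrt(40) * 335 * 546 / 1000
= 196.66 kN

196.66


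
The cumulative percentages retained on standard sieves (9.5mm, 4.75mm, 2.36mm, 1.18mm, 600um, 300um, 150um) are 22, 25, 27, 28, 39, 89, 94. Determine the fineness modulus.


FM = sum(cumulative % retained) / 100
= 324 / 100
= 3.24

3.24


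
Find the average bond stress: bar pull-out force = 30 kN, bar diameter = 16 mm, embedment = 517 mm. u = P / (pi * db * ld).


u = P / (pi * db * ld)
= 30 * 1000 / (pi * 16 * 517)
= 1.154 MPa

1.154


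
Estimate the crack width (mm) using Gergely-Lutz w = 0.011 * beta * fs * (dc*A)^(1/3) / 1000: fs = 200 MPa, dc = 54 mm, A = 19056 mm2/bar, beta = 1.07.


w = 0.011 * beta * fs * (dc * A)^(1/3) / 1000
= 0.011 * 1.07 * 200 * (54 * 19056)^(1/3) / 1000
= 0.238 mm

0.238


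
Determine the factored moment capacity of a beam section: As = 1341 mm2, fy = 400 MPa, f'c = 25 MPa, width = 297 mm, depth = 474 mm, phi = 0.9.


a = As * fy / (0.85 * f'c * b)
= 1341 * 400 / (0.85 * 25 * 297)
= 84.9911 mm
Mn = As * fy * (d - a/2) / 10^6
= 231.459 kN-m
phi*Mn = 0.9 * 231.459 = 208.31 kN-m

208.31


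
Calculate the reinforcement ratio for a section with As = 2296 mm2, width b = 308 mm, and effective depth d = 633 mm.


rho = As / (b * d)
= 2296 / (308 * 633)
= 0.0118

0.0118


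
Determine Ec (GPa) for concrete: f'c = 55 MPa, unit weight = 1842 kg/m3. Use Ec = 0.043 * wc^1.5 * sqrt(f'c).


Ec = 0.043 * 1842^1.5 * sqrt(55) / 1000
= 25.21 GPa

25.21


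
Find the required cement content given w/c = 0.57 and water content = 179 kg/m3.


Cement = water / (w/c)
= 179 / 0.57
= 314.0 kg/m3

314.0


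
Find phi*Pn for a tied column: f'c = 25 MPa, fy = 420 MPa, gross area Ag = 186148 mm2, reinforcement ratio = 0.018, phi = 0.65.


Ast = rho * Ag = 0.018 * 186148 = 3350.664 mm2
phi*Pn = 0.65 * 0.80 * (0.85 * 25 * (186148 - 3350.664) + 420 * 3350.664) / 1000
= 2751.7 kN

2751.7


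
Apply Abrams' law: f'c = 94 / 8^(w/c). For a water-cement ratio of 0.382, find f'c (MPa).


f'c = 94 / 8^0.382
= 94 / 2.213
= 42.48 MPa

42.48


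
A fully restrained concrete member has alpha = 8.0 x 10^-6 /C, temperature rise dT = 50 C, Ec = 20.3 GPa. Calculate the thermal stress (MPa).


sigma = alpha * dT * Ec
= 8.0e-6 * 50 * 20.3 * 1000
= 8.12 MPa

8.12


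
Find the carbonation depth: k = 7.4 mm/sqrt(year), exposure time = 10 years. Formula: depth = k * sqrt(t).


depth = k * sqrt(t)
= 7.4 * sqrt(10)
= 23.4 mm

23.4


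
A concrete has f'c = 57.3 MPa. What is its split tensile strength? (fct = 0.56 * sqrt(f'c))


fct = 0.56 * sqrt(57.3)
= 0.56 * 7.57
= 4.239 MPa

4.239


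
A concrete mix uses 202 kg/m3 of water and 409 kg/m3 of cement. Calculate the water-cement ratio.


w/c = water / cement
w/c = 202 / 409 = 0.494

0.494


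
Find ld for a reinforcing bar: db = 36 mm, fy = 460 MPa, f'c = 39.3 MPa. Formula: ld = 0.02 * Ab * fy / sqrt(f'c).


Ab = pi * 36^2 / 4 = 1017.876 mm2
ld = 0.02 * 1017.876 * 460 / sqrt(39.3)
= 1493.8 mm

1493.8


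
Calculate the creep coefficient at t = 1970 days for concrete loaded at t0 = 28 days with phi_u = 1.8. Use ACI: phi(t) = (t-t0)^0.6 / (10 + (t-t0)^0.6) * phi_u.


dt = 1970 - 28 = 1942
phi = 1942^0.6 / (10 + 1942^0.6) * 1.8
= 1.627

1.627


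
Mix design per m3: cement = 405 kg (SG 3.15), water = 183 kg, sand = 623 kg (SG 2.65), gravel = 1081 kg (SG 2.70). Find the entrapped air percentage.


Vol cement = 405 / (3.15 * 1000) = 0.128571 m3
Vol water = 183 / 1000 = 0.183 m3
Vol sand = 623 / (2.65 * 1000) = 0.235094 m3
Vol gravel = 1081 / (2.70 * 1000) = 0.40037 m3
Total solid + water volume = 0.947036 m3
Air = (1 - 0.947036) * 100 = 5.3%

5.3


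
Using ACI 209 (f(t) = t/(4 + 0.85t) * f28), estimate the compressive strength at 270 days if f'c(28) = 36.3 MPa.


f(270) = 270 / (4 + 0.85 * 270) * 36.3
= 270 / 233.5 * 36.3
= 41.97 MPa

41.97


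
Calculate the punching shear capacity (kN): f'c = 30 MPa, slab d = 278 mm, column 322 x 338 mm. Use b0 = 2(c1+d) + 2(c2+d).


b0 = 2*(322 + 278) + 2*(338 + 278) = 2432 mm
Vc = 0.33 * sqrt(30) * 2432 * 278 / 1000
= 1222.03 kN

1222.03


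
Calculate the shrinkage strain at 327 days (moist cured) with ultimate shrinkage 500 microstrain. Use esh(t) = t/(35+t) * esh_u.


esh(327) = 327 / (35 + 327) * 500
= 327 / 362 * 500
= 451.7 microstrain

451.7


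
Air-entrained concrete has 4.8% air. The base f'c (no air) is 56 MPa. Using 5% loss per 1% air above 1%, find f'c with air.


Strength loss = (4.8 - 1) * 5 = 19.0%
f'c = 56 * (1 - 19.0/100)
= 45.36 MPa

45.36


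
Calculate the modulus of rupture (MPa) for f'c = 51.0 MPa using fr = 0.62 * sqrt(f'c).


fr = 0.62 * sqrt(51.0)
= 4.428 MPa

4.428


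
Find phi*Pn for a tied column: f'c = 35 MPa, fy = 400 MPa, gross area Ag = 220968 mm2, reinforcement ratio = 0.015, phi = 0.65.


Ast = rho * Ag = 0.015 * 220968 = 3314.52 mm2
phi*Pn = 0.65 * 0.80 * (0.85 * 35 * (220968 - 3314.52) + 400 * 3314.52) / 1000
= 4056.52 kN

4056.52


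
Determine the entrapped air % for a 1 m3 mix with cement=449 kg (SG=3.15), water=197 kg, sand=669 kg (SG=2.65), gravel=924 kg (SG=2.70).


Vol cement = 449 / (3.15 * 1000) = 0.14254 m3
Vol water = 197 / 1000 = 0.197 m3
Vol sand = 669 / (2.65 * 1000) = 0.252453 m3
Vol gravel = 924 / (2.70 * 1000) = 0.342222 m3
Total solid + water volume = 0.934215 m3
Air = (1 - 0.934215) * 100 = 6.58%

6.58


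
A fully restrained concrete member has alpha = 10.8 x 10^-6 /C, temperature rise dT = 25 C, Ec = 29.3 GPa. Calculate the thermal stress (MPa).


sigma = alpha * dT * Ec
= 10.8e-6 * 25 * 29.3 * 1000
= 7.911 MPa

7.911


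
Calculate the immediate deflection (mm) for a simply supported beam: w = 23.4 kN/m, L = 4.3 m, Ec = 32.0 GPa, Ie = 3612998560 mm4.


Convert: L = 4.3 m = 4300 mm, Ec = 32.0 GPa = 32000 MPa
delta = 5 * 23.4 * 4300^4 / (384 * 32000 * 3612998560)
= 0.9 mm

0.9


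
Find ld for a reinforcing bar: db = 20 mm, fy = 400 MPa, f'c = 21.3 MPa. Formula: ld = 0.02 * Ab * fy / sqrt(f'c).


Ab = pi * 20^2 / 4 = 314.159 mm2
ld = 0.02 * 314.159 * 400 / sqrt(21.3)
= 544.6 mm

544.6


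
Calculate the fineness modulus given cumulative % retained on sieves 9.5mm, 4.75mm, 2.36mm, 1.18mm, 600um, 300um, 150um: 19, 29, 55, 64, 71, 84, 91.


FM = sum(cumulative % retained) / 100
= 413 / 100
= 4.13

4.13


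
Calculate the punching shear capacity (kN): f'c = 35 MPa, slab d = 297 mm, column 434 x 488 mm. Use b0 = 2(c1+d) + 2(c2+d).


b0 = 2*(434 + 297) + 2*(488 + 297) = 3032 mm
Vc = 0.33 * sqrt(35) * 3032 * 297 / 1000
= 1758.06 kN

1758.06


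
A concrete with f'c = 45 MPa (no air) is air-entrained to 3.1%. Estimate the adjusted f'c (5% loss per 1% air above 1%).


Strength loss = (3.1 - 1) * 5 = 10.5%
f'c = 45 * (1 - 10.5/100)
= 40.27 MPa

40.27


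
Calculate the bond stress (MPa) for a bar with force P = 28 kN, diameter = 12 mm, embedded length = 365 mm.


u = P / (pi * db * ld)
= 28 * 1000 / (pi * 12 * 365)
= 2.035 MPa

2.035


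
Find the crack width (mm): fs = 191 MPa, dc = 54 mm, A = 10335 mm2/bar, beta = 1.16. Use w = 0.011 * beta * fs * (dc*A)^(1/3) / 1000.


w = 0.011 * beta * fs * (dc * A)^(1/3) / 1000
= 0.011 * 1.16 * 191 * (54 * 10335)^(1/3) / 1000
= 0.201 mm

0.201


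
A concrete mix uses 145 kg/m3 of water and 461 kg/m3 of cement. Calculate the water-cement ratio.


w/c = water / cement
w/c = 145 / 461 = 0.315

0.315


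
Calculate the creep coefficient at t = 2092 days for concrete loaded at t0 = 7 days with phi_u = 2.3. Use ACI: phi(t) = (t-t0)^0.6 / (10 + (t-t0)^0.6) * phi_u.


dt = 2092 - 7 = 2085
phi = 2085^0.6 / (10 + 2085^0.6) * 2.3
= 2.087

2.087


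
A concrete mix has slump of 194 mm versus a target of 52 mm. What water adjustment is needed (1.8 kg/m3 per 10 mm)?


Difference = 52 - 194 = -142 mm
Water adjustment = -142 * 1.8 / 10 = -25.6 kg/m3

-25.6


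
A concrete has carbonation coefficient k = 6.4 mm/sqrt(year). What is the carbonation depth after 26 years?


depth = k * sqrt(t)
= 6.4 * sqrt(26)
= 32.63 mm

32.63


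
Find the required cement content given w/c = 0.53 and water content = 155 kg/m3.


Cement = water / (w/c)
= 155 / 0.53
= 292.5 kg/m3

292.5


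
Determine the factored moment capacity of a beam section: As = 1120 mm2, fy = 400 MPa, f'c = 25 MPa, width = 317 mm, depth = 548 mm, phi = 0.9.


a = As * fy / (0.85 * f'c * b)
= 1120 * 400 / (0.85 * 25 * 317)
= 66.5058 mm
Mn = As * fy * (d - a/2) / 10^6
= 230.6067 kN-m
phi*Mn = 0.9 * 230.6067 = 207.55 kN-m

207.55


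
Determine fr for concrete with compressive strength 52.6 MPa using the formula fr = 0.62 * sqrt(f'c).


fr = 0.62 * sqrt(52.6)
= 4.497 MPa

4.497


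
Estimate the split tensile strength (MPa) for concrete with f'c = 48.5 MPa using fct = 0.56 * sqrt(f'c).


fct = 0.56 * sqrt(48.5)
= 0.56 * 6.964
= 3.9 MPa

3.9


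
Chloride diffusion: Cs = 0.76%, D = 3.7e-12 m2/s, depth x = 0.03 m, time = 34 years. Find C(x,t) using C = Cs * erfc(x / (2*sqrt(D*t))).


t_seconds = 34 * 365.25 * 24 * 3600 = 1072958400.0 s
arg = 0.03 / (2 * sqrt(3.7e-12 * 1072958400.0))
= 0.2381
erfc(0.2381) = 0.7364
C = 0.76 * 0.7364 = 0.5596%

0.5596


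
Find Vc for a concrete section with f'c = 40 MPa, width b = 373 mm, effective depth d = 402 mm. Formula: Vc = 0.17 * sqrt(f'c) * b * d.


Vc = 0.17 * sqrt(40) * 373 * 402 / 1000
= 161.22 kN

161.22


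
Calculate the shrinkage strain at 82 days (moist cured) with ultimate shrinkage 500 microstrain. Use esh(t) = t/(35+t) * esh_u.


esh(82) = 82 / (35 + 82) * 500
= 82 / 117 * 500
= 350.4 microstrain

350.4


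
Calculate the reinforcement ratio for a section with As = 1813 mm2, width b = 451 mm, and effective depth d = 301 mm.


rho = As / (b * d)
= 1813 / (451 * 301)
= 0.0134

0.0134


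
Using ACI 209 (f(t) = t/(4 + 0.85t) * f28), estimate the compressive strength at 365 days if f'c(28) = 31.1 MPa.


f(365) = 365 / (4 + 0.85 * 365) * 31.1
= 365 / 314.25 * 31.1
= 36.12 MPa

36.12


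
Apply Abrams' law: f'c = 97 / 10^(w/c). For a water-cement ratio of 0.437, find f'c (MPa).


f'c = 97 / 10^0.437
= 97 / 2.735
= 35.46 MPa

35.46


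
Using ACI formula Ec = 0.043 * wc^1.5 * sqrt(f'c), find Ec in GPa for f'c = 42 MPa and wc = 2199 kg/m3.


Ec = 0.043 * 2199^1.5 * sqrt(42) / 1000
= 28.74 GPa

28.74


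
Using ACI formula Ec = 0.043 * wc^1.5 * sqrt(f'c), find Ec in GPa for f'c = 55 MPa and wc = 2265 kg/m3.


Ec = 0.043 * 2265^1.5 * sqrt(55) / 1000
= 34.38 GPa

34.38


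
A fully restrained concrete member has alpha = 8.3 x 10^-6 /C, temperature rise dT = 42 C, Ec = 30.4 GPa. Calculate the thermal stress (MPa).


sigma = alpha * dT * Ec
= 8.3e-6 * 42 * 30.4 * 1000
= 10.597 MPa

10.597


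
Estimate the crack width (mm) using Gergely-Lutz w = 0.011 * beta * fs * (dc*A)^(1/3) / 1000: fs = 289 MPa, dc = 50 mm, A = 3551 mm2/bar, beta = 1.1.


w = 0.011 * beta * fs * (dc * A)^(1/3) / 1000
= 0.011 * 1.1 * 289 * (50 * 3551)^(1/3) / 1000
= 0.197 mm

0.197


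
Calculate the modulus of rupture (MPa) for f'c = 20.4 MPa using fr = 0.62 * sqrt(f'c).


fr = 0.62 * sqrt(20.4)
= 2.8 MPa

2.8


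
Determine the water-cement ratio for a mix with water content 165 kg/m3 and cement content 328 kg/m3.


w/c = water / cement
w/c = 165 / 328 = 0.503

0.503


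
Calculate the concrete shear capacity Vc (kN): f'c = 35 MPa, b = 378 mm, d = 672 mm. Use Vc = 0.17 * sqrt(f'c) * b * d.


Vc = 0.17 * sqrt(35) * 378 * 672 / 1000
= 255.47 kN

255.47


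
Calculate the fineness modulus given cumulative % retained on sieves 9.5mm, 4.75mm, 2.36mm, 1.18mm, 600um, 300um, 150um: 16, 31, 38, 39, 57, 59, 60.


FM = sum(cumulative % retained) / 100
= 300 / 100
= 3.0

3.0


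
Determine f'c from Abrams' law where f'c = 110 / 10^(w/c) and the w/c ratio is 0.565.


f'c = 110 / 10^0.565
= 110 / 3.673
= 29.95 MPa

29.95


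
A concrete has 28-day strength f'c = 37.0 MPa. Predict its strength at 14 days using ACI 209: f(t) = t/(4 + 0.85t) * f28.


f(14) = 14 / (4 + 0.85 * 14) * 37.0
= 14 / 15.9 * 37.0
= 32.58 MPa

32.58


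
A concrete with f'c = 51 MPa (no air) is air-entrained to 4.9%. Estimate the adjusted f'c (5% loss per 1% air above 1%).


Strength loss = (4.9 - 1) * 5 = 19.5%
f'c = 51 * (1 - 19.5/100)
= 41.05 MPa

41.05


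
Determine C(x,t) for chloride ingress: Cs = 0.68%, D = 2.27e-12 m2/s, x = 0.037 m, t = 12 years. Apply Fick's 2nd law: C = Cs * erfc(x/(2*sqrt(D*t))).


t_seconds = 12 * 365.25 * 24 * 3600 = 378691200.0 s
arg = 0.037 / (2 * sqrt(2.27e-12 * 378691200.0))
= 0.631
erfc(0.631) = 0.3722
C = 0.68 * 0.3722 = 0.2531%

0.2531


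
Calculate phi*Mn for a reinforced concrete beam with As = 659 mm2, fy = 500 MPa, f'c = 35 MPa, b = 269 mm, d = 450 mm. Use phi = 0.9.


a = As * fy / (0.85 * f'c * b)
= 659 * 500 / (0.85 * 35 * 269)
= 41.1733 mm
Mn = As * fy * (d - a/2) / 10^6
= 141.4917 kN-m
phi*Mn = 0.9 * 141.4917 = 127.34 kN-m

127.34


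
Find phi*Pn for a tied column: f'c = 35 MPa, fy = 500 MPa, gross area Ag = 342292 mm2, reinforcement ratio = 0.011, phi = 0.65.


Ast = rho * Ag = 0.011 * 342292 = 3765.212 mm2
phi*Pn = 0.65 * 0.80 * (0.85 * 35 * (342292 - 3765.212) + 500 * 3765.212) / 1000
= 6215.96 kN

6215.96


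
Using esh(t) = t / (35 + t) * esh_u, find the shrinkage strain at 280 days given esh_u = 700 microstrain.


esh(280) = 280 / (35 + 280) * 700
= 280 / 315 * 700
= 622.2 microstrain

622.2


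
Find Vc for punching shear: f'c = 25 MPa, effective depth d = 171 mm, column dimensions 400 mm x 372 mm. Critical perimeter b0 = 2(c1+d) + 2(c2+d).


b0 = 2*(400 + 171) + 2*(372 + 171) = 2228 mm
Vc = 0.33 * sqrt(25) * 2228 * 171 / 1000
= 628.63 kN

628.63


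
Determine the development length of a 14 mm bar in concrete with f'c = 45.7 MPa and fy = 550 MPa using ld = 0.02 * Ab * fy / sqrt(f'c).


Ab = pi * 14^2 / 4 = 153.938 mm2
ld = 0.02 * 153.938 * 550 / sqrt(45.7)
= 250.5 mm

250.5


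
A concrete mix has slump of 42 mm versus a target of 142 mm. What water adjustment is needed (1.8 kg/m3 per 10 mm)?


Difference = 142 - 42 = 100 mm
Water adjustment = 100 * 1.8 / 10 = 18.0 kg/m3

18.0


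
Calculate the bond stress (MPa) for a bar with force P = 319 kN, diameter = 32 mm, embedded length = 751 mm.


u = P / (pi * db * ld)
= 319 * 1000 / (pi * 32 * 751)
= 4.225 MPa

4.225


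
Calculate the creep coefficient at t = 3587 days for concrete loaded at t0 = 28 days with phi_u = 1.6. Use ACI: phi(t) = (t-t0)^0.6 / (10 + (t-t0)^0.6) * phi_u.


dt = 3587 - 28 = 3559
phi = 3559^0.6 / (10 + 3559^0.6) * 1.6
= 1.49

1.49


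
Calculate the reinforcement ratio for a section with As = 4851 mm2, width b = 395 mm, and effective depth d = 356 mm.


rho = As / (b * d)
= 4851 / (395 * 356)
= 0.0345

0.0345


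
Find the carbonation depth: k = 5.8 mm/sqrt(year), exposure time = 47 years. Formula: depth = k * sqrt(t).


depth = k * sqrt(t)
= 5.8 * sqrt(47)
= 39.76 mm

39.76


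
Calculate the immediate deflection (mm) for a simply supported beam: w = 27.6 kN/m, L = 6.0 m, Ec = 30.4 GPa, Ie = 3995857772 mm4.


Convert: L = 6.0 m = 6000 mm, Ec = 30.4 GPa = 30400 MPa
delta = 5 * 27.6 * 6000^4 / (384 * 30400 * 3995857772)
= 3.83 mm

3.83


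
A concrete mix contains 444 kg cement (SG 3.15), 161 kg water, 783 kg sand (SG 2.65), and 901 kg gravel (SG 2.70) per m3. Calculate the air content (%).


Vol cement = 444 / (3.15 * 1000) = 0.140952 m3
Vol water = 161 / 1000 = 0.161 m3
Vol sand = 783 / (2.65 * 1000) = 0.295472 m3
Vol gravel = 901 / (2.70 * 1000) = 0.333704 m3
Total solid + water volume = 0.931128 m3
Air = (1 - 0.931128) * 100 = 6.89%

6.89
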